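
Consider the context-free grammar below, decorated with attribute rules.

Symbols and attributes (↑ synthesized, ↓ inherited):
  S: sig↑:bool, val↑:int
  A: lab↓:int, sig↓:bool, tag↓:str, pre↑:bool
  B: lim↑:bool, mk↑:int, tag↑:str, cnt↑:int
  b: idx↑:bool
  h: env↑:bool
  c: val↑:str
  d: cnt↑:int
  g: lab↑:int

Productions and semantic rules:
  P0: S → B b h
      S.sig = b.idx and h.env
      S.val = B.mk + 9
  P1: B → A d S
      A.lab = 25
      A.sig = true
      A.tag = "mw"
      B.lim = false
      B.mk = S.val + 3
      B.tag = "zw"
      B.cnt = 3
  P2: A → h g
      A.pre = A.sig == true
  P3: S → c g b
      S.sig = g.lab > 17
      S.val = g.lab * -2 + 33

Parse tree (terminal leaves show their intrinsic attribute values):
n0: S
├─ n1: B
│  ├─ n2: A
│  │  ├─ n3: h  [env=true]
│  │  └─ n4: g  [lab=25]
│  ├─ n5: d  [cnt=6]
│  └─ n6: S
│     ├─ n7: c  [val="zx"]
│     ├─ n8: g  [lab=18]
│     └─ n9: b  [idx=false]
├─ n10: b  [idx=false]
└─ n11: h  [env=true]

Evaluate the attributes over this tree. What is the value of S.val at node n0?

1. n2.lab = 25  [25]
2. n2.sig = true  [true]
3. n2.tag = "mw"  ["mw"]
4. n3.env = true  [terminal]
5. n4.lab = 25  [terminal]
6. n2.pre = true  [A.sig == true]
7. n5.cnt = 6  [terminal]
8. n7.val = "zx"  [terminal]
9. n8.lab = 18  [terminal]
10. n9.idx = false  [terminal]
11. n6.sig = true  [g.lab > 17]
12. n6.val = -3  [g.lab * -2 + 33]
13. n1.lim = false  [false]
14. n1.mk = 0  [S.val + 3]
15. n1.tag = "zw"  ["zw"]
16. n1.cnt = 3  [3]
17. n10.idx = false  [terminal]
18. n11.env = true  [terminal]
19. n0.sig = false  [b.idx and h.env]
20. n0.val = 9  [B.mk + 9]

9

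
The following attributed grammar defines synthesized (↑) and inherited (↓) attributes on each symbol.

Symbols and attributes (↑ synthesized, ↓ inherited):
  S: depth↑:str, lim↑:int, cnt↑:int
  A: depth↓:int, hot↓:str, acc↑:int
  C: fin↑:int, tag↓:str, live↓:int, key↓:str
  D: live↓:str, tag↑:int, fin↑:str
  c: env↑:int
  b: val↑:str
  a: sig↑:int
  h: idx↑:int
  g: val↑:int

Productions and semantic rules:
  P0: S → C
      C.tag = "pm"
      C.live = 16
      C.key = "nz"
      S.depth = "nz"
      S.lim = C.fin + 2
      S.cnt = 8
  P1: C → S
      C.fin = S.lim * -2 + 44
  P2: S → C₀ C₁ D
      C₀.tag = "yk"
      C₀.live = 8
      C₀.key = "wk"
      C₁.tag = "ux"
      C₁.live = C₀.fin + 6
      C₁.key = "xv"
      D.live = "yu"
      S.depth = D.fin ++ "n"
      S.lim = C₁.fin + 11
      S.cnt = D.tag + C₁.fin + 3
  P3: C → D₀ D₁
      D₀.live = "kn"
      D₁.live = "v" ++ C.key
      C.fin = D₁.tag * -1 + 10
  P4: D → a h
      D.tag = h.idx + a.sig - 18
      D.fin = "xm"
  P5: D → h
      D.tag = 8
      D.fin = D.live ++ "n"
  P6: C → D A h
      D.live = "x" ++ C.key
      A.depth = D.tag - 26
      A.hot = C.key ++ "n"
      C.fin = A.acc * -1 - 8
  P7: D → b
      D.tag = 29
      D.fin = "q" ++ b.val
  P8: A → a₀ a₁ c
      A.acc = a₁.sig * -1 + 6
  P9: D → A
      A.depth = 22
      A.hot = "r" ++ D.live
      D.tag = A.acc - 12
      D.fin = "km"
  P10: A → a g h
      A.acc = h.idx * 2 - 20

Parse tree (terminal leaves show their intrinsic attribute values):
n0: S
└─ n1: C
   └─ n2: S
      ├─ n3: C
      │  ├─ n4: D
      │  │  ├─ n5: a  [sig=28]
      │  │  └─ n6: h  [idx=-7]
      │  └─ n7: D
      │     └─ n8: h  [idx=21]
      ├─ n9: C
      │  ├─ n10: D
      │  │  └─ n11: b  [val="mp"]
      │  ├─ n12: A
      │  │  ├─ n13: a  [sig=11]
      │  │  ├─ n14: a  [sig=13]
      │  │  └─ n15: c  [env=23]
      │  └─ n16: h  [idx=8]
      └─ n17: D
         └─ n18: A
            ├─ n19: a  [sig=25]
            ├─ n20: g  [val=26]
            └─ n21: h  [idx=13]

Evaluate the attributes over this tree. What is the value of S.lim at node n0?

26

1. n1.tag = "pm"  ["pm"]
2. n1.live = 16  [16]
3. n1.key = "nz"  ["nz"]
4. n3.tag = "yk"  ["yk"]
5. n3.live = 8  [8]
6. n3.key = "wk"  ["wk"]
7. n4.live = "kn"  ["kn"]
8. n5.sig = 28  [terminal]
9. n6.idx = -7  [terminal]
10. n4.tag = 3  [h.idx + a.sig - 18]
11. n4.fin = "xm"  ["xm"]
12. n7.live = "vwk"  ["v" ++ C.key]
13. n8.idx = 21  [terminal]
14. n7.tag = 8  [8]
15. n7.fin = "vwkn"  [D.live ++ "n"]
16. n3.fin = 2  [D₁.tag * -1 + 10]
17. n9.tag = "ux"  ["ux"]
18. n9.live = 8  [C₀.fin + 6]
19. n9.key = "xv"  ["xv"]
20. n10.live = "xxv"  ["x" ++ C.key]
21. n11.val = "mp"  [terminal]
22. n10.tag = 29  [29]
23. n10.fin = "qmp"  ["q" ++ b.val]
24. n12.depth = 3  [D.tag - 26]
25. n12.hot = "xvn"  [C.key ++ "n"]
26. n13.sig = 11  [terminal]
27. n14.sig = 13  [terminal]
28. n15.env = 23  [terminal]
29. n12.acc = -7  [a₁.sig * -1 + 6]
30. n16.idx = 8  [terminal]
31. n9.fin = -1  [A.acc * -1 - 8]
32. n17.live = "yu"  ["yu"]
33. n18.depth = 22  [22]
34. n18.hot = "ryu"  ["r" ++ D.live]
35. n19.sig = 25  [terminal]
36. n20.val = 26  [terminal]
37. n21.idx = 13  [terminal]
38. n18.acc = 6  [h.idx * 2 - 20]
39. n17.tag = -6  [A.acc - 12]
40. n17.fin = "km"  ["km"]
41. n2.depth = "kmn"  [D.fin ++ "n"]
42. n2.lim = 10  [C₁.fin + 11]
43. n2.cnt = -4  [D.tag + C₁.fin + 3]
44. n1.fin = 24  [S.lim * -2 + 44]
45. n0.depth = "nz"  ["nz"]
46. n0.lim = 26  [C.fin + 2]
47. n0.cnt = 8  [8]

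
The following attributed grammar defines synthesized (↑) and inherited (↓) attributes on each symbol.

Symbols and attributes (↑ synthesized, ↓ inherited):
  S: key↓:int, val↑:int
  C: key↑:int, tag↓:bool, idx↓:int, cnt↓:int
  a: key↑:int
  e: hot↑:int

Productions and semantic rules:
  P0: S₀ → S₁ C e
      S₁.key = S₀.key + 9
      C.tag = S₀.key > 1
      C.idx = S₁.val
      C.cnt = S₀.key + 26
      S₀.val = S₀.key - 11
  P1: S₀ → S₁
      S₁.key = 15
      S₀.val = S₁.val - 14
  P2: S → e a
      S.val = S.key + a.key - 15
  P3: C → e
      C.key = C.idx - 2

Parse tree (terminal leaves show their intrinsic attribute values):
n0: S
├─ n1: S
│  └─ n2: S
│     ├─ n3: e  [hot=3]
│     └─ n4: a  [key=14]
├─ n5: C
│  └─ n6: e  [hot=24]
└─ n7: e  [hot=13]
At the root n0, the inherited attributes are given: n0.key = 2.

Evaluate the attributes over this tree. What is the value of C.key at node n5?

1. n0.key = 2  [given at root]
2. n1.key = 11  [S₀.key + 9]
3. n2.key = 15  [15]
4. n3.hot = 3  [terminal]
5. n4.key = 14  [terminal]
6. n2.val = 14  [S.key + a.key - 15]
7. n1.val = 0  [S₁.val - 14]
8. n5.tag = true  [S₀.key > 1]
9. n5.idx = 0  [S₁.val]
10. n5.cnt = 28  [S₀.key + 26]
11. n6.hot = 24  [terminal]
12. n5.key = -2  [C.idx - 2]
13. n7.hot = 13  [terminal]
14. n0.val = -9  [S₀.key - 11]

-2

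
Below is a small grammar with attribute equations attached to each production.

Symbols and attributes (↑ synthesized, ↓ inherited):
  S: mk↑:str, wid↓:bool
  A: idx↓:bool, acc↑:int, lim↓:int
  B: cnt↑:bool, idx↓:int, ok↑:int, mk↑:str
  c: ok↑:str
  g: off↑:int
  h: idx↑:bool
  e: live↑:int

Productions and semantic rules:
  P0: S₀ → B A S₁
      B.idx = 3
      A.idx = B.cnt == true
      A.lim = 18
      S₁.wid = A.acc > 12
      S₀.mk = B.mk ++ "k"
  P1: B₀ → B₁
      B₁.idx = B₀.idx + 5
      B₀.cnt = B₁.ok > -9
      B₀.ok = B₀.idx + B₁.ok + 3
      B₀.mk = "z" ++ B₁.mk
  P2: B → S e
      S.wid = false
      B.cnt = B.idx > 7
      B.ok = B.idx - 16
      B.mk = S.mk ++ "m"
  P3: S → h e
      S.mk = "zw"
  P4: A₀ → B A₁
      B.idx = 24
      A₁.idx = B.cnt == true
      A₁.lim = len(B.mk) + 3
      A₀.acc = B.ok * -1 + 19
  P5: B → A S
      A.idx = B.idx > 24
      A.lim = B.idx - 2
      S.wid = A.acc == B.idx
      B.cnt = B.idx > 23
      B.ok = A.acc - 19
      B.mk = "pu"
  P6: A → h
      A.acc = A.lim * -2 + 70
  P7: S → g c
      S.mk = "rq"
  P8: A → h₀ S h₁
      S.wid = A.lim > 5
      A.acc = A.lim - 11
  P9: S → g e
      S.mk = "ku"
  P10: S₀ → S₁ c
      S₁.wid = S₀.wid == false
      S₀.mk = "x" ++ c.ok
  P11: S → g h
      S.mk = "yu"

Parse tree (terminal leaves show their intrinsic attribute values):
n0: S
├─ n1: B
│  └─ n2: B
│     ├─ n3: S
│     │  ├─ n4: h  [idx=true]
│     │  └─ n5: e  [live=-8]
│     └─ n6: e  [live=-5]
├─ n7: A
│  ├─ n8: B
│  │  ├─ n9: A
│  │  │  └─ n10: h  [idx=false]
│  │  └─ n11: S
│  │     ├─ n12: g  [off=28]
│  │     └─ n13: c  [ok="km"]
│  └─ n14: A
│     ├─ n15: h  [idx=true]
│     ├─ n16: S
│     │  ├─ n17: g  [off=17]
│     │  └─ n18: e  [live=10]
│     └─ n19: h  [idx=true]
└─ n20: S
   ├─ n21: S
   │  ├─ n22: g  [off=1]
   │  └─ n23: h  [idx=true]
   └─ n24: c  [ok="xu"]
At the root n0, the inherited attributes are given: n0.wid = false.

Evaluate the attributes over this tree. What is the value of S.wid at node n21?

true

1. n0.wid = false  [given at root]
2. n1.idx = 3  [3]
3. n2.idx = 8  [B₀.idx + 5]
4. n3.wid = false  [false]
5. n4.idx = true  [terminal]
6. n5.live = -8  [terminal]
7. n3.mk = "zw"  ["zw"]
8. n6.live = -5  [terminal]
9. n2.cnt = true  [B.idx > 7]
10. n2.ok = -8  [B.idx - 16]
11. n2.mk = "zwm"  [S.mk ++ "m"]
12. n1.cnt = true  [B₁.ok > -9]
13. n1.ok = -2  [B₀.idx + B₁.ok + 3]
14. n1.mk = "zzwm"  ["z" ++ B₁.mk]
15. n7.idx = true  [B.cnt == true]
16. n7.lim = 18  [18]
17. n8.idx = 24  [24]
18. n9.idx = false  [B.idx > 24]
19. n9.lim = 22  [B.idx - 2]
20. n10.idx = false  [terminal]
21. n9.acc = 26  [A.lim * -2 + 70]
22. n11.wid = false  [A.acc == B.idx]
23. n12.off = 28  [terminal]
24. n13.ok = "km"  [terminal]
25. n11.mk = "rq"  ["rq"]
26. n8.cnt = true  [B.idx > 23]
27. n8.ok = 7  [A.acc - 19]
28. n8.mk = "pu"  ["pu"]
29. n14.idx = true  [B.cnt == true]
30. n14.lim = 5  [len(B.mk) + 3]
31. n15.idx = true  [terminal]
32. n16.wid = false  [A.lim > 5]
33. n17.off = 17  [terminal]
34. n18.live = 10  [terminal]
35. n16.mk = "ku"  ["ku"]
36. n19.idx = true  [terminal]
37. n14.acc = -6  [A.lim - 11]
38. n7.acc = 12  [B.ok * -1 + 19]
39. n20.wid = false  [A.acc > 12]
40. n21.wid = true  [S₀.wid == false]
41. n22.off = 1  [terminal]
42. n23.idx = true  [terminal]
43. n21.mk = "yu"  ["yu"]
44. n24.ok = "xu"  [terminal]
45. n20.mk = "xxu"  ["x" ++ c.ok]
46. n0.mk = "zzwmk"  [B.mk ++ "k"]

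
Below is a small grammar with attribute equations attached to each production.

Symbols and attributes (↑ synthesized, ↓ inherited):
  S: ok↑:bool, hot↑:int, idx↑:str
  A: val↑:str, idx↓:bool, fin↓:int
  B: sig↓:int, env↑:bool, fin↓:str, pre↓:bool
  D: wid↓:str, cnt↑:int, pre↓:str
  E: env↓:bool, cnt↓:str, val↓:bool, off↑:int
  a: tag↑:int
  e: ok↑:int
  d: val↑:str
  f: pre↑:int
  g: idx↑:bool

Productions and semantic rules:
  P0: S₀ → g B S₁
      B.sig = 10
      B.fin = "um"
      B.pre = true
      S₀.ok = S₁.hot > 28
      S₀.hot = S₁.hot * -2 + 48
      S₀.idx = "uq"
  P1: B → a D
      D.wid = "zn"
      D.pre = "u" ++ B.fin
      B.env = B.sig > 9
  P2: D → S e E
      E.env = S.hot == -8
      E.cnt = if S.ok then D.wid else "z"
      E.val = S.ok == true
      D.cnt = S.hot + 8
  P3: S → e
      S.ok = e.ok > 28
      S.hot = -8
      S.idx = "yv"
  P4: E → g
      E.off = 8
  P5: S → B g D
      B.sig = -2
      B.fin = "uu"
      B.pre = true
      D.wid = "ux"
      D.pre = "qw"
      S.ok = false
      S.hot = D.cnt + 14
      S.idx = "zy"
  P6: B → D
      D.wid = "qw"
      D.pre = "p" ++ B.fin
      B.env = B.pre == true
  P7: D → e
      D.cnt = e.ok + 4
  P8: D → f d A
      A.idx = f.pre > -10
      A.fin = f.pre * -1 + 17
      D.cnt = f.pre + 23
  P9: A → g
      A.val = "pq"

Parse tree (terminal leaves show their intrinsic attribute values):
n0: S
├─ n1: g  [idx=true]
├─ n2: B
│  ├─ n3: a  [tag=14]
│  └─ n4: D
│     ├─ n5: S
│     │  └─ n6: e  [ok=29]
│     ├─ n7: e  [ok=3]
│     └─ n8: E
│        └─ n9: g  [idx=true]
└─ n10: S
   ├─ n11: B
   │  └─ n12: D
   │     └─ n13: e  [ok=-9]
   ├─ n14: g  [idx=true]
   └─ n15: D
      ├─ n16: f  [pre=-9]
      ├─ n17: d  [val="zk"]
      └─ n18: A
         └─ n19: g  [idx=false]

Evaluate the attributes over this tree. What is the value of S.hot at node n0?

-8

1. n1.idx = true  [terminal]
2. n2.sig = 10  [10]
3. n2.fin = "um"  ["um"]
4. n2.pre = true  [true]
5. n3.tag = 14  [terminal]
6. n4.wid = "zn"  ["zn"]
7. n4.pre = "uum"  ["u" ++ B.fin]
8. n6.ok = 29  [terminal]
9. n5.ok = true  [e.ok > 28]
10. n5.hot = -8  [-8]
11. n5.idx = "yv"  ["yv"]
12. n7.ok = 3  [terminal]
13. n8.env = true  [S.hot == -8]
14. n8.cnt = "zn"  [if S.ok then D.wid else "z"]
15. n8.val = true  [S.ok == true]
16. n9.idx = true  [terminal]
17. n8.off = 8  [8]
18. n4.cnt = 0  [S.hot + 8]
19. n2.env = true  [B.sig > 9]
20. n11.sig = -2  [-2]
21. n11.fin = "uu"  ["uu"]
22. n11.pre = true  [true]
23. n12.wid = "qw"  ["qw"]
24. n12.pre = "puu"  ["p" ++ B.fin]
25. n13.ok = -9  [terminal]
26. n12.cnt = -5  [e.ok + 4]
27. n11.env = true  [B.pre == true]
28. n14.idx = true  [terminal]
29. n15.wid = "ux"  ["ux"]
30. n15.pre = "qw"  ["qw"]
31. n16.pre = -9  [terminal]
32. n17.val = "zk"  [terminal]
33. n18.idx = true  [f.pre > -10]
34. n18.fin = 26  [f.pre * -1 + 17]
35. n19.idx = false  [terminal]
36. n18.val = "pq"  ["pq"]
37. n15.cnt = 14  [f.pre + 23]
38. n10.ok = false  [false]
39. n10.hot = 28  [D.cnt + 14]
40. n10.idx = "zy"  ["zy"]
41. n0.ok = false  [S₁.hot > 28]
42. n0.hot = -8  [S₁.hot * -2 + 48]
43. n0.idx = "uq"  ["uq"]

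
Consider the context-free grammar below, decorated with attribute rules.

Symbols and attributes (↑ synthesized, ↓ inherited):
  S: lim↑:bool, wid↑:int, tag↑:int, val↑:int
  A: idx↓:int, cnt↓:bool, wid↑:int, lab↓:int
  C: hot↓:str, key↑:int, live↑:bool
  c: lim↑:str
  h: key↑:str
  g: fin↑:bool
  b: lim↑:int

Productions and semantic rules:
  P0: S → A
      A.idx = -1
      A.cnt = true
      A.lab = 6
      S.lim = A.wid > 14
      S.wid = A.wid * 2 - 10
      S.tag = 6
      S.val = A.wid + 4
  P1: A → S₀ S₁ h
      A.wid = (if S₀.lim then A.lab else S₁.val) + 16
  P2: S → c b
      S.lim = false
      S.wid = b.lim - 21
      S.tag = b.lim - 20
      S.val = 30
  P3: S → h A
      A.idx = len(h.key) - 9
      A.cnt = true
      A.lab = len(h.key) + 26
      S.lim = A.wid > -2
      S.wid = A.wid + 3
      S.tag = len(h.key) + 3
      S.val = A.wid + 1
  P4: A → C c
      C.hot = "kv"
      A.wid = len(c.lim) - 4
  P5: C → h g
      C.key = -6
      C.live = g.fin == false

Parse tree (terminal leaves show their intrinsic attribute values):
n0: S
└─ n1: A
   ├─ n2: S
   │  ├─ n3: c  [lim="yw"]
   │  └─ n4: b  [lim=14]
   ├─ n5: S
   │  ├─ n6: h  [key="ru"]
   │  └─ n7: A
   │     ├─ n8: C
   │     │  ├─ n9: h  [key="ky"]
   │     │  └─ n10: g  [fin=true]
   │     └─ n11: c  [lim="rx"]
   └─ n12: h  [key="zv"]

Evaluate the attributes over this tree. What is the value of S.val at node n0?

19

1. n1.idx = -1  [-1]
2. n1.cnt = true  [true]
3. n1.lab = 6  [6]
4. n3.lim = "yw"  [terminal]
5. n4.lim = 14  [terminal]
6. n2.lim = false  [false]
7. n2.wid = -7  [b.lim - 21]
8. n2.tag = -6  [b.lim - 20]
9. n2.val = 30  [30]
10. n6.key = "ru"  [terminal]
11. n7.idx = -7  [len(h.key) - 9]
12. n7.cnt = true  [true]
13. n7.lab = 28  [len(h.key) + 26]
14. n8.hot = "kv"  ["kv"]
15. n9.key = "ky"  [terminal]
16. n10.fin = true  [terminal]
17. n8.key = -6  [-6]
18. n8.live = false  [g.fin == false]
19. n11.lim = "rx"  [terminal]
20. n7.wid = -2  [len(c.lim) - 4]
21. n5.lim = false  [A.wid > -2]
22. n5.wid = 1  [A.wid + 3]
23. n5.tag = 5  [len(h.key) + 3]
24. n5.val = -1  [A.wid + 1]
25. n12.key = "zv"  [terminal]
26. n1.wid = 15  [(if S₀.lim then A.lab else S₁.val) + 16]
27. n0.lim = true  [A.wid > 14]
28. n0.wid = 20  [A.wid * 2 - 10]
29. n0.tag = 6  [6]
30. n0.val = 19  [A.wid + 4]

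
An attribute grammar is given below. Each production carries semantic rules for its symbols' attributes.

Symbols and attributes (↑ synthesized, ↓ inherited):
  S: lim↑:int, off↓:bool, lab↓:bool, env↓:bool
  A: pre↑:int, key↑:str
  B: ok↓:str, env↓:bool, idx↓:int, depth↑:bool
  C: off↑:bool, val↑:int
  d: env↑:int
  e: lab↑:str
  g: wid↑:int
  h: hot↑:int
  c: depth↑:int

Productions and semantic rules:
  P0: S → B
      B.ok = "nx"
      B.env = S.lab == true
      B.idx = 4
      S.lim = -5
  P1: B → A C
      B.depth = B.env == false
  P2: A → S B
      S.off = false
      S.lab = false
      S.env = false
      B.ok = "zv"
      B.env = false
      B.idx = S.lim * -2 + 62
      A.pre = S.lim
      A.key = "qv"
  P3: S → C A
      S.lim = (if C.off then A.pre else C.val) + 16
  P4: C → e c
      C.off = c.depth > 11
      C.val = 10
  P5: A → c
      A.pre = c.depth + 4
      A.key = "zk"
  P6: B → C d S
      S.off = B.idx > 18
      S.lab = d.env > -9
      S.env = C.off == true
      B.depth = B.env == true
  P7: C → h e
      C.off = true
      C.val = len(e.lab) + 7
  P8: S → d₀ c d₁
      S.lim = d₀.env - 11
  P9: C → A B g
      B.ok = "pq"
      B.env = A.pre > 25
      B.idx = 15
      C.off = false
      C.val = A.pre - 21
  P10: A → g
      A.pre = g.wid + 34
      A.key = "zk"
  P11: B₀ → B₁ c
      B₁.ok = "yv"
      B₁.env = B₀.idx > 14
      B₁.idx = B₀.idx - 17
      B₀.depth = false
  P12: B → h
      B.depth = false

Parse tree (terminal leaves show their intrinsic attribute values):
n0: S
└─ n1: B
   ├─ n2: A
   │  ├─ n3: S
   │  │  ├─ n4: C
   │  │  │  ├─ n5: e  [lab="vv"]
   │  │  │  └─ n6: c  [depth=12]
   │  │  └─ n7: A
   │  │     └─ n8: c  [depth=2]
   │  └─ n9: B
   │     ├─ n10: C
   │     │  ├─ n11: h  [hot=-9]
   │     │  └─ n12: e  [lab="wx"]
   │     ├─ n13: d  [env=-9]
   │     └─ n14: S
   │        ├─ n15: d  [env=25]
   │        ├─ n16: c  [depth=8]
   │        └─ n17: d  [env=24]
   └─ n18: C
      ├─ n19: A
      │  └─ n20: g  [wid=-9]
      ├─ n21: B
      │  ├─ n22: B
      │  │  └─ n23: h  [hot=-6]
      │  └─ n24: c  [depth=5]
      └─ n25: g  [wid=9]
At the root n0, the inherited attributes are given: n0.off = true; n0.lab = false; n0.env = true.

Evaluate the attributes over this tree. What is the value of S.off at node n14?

false

1. n0.off = true  [given at root]
2. n0.lab = false  [given at root]
3. n0.env = true  [given at root]
4. n1.ok = "nx"  ["nx"]
5. n1.env = false  [S.lab == true]
6. n1.idx = 4  [4]
7. n3.off = false  [false]
8. n3.lab = false  [false]
9. n3.env = false  [false]
10. n5.lab = "vv"  [terminal]
11. n6.depth = 12  [terminal]
12. n4.off = true  [c.depth > 11]
13. n4.val = 10  [10]
14. n8.depth = 2  [terminal]
15. n7.pre = 6  [c.depth + 4]
16. n7.key = "zk"  ["zk"]
17. n3.lim = 22  [(if C.off then A.pre else C.val) + 16]
18. n9.ok = "zv"  ["zv"]
19. n9.env = false  [false]
20. n9.idx = 18  [S.lim * -2 + 62]
21. n11.hot = -9  [terminal]
22. n12.lab = "wx"  [terminal]
23. n10.off = true  [true]
24. n10.val = 9  [len(e.lab) + 7]
25. n13.env = -9  [terminal]
26. n14.off = false  [B.idx > 18]
27. n14.lab = false  [d.env > -9]
28. n14.env = true  [C.off == true]
29. n15.env = 25  [terminal]
30. n16.depth = 8  [terminal]
31. n17.env = 24  [terminal]
32. n14.lim = 14  [d₀.env - 11]
33. n9.depth = false  [B.env == true]
34. n2.pre = 22  [S.lim]
35. n2.key = "qv"  ["qv"]
36. n20.wid = -9  [terminal]
37. n19.pre = 25  [g.wid + 34]
38. n19.key = "zk"  ["zk"]
39. n21.ok = "pq"  ["pq"]
40. n21.env = false  [A.pre > 25]
41. n21.idx = 15  [15]
42. n22.ok = "yv"  ["yv"]
43. n22.env = true  [B₀.idx > 14]
44. n22.idx = -2  [B₀.idx - 17]
45. n23.hot = -6  [terminal]
46. n22.depth = false  [false]
47. n24.depth = 5  [terminal]
48. n21.depth = false  [false]
49. n25.wid = 9  [terminal]
50. n18.off = false  [false]
51. n18.val = 4  [A.pre - 21]
52. n1.depth = true  [B.env == false]
53. n0.lim = -5  [-5]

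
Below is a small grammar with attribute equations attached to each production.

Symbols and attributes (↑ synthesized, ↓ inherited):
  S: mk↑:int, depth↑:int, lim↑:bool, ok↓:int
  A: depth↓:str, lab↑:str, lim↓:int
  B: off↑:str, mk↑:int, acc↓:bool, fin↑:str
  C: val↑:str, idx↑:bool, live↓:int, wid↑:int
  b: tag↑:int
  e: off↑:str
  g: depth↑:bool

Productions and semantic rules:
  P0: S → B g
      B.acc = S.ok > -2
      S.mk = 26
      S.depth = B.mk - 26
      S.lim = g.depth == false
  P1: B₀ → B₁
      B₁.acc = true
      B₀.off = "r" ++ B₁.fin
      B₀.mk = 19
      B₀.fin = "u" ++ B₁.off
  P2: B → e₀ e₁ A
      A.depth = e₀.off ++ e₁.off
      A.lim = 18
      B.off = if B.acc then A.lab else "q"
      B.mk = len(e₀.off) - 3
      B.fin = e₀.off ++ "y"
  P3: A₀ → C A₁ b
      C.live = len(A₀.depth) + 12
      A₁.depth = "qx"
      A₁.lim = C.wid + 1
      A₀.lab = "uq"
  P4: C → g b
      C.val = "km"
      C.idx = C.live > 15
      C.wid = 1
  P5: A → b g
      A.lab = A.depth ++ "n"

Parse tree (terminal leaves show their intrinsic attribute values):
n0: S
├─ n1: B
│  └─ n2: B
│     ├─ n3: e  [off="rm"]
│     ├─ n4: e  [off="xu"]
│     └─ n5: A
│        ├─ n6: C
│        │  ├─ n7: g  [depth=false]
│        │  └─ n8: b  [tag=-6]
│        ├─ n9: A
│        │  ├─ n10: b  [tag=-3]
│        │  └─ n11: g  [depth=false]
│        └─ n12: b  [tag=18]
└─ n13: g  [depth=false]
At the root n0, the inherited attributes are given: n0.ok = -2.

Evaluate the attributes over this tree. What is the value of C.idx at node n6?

1. n0.ok = -2  [given at root]
2. n1.acc = false  [S.ok > -2]
3. n2.acc = true  [true]
4. n3.off = "rm"  [terminal]
5. n4.off = "xu"  [terminal]
6. n5.depth = "rmxu"  [e₀.off ++ e₁.off]
7. n5.lim = 18  [18]
8. n6.live = 16  [len(A₀.depth) + 12]
9. n7.depth = false  [terminal]
10. n8.tag = -6  [terminal]
11. n6.val = "km"  ["km"]
12. n6.idx = true  [C.live > 15]
13. n6.wid = 1  [1]
14. n9.depth = "qx"  ["qx"]
15. n9.lim = 2  [C.wid + 1]
16. n10.tag = -3  [terminal]
17. n11.depth = false  [terminal]
18. n9.lab = "qxn"  [A.depth ++ "n"]
19. n12.tag = 18  [terminal]
20. n5.lab = "uq"  ["uq"]
21. n2.off = "uq"  [if B.acc then A.lab else "q"]
22. n2.mk = -1  [len(e₀.off) - 3]
23. n2.fin = "rmy"  [e₀.off ++ "y"]
24. n1.off = "rrmy"  ["r" ++ B₁.fin]
25. n1.mk = 19  [19]
26. n1.fin = "uuq"  ["u" ++ B₁.off]
27. n13.depth = false  [terminal]
28. n0.mk = 26  [26]
29. n0.depth = -7  [B.mk - 26]
30. n0.lim = true  [g.depth == false]

true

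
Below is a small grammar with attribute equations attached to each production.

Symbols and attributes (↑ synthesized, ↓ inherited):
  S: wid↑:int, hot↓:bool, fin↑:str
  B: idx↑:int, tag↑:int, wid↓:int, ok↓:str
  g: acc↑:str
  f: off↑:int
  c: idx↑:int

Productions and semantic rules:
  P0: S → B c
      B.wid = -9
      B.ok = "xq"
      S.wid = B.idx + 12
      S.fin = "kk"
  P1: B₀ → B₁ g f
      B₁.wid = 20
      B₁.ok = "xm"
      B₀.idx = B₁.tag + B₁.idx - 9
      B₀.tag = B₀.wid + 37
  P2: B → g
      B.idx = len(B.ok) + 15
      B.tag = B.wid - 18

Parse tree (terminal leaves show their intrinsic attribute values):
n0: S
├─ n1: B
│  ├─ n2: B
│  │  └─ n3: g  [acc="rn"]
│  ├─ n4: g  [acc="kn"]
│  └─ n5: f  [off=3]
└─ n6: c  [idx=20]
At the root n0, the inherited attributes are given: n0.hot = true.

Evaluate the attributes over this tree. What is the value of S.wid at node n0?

1. n0.hot = true  [given at root]
2. n1.wid = -9  [-9]
3. n1.ok = "xq"  ["xq"]
4. n2.wid = 20  [20]
5. n2.ok = "xm"  ["xm"]
6. n3.acc = "rn"  [terminal]
7. n2.idx = 17  [len(B.ok) + 15]
8. n2.tag = 2  [B.wid - 18]
9. n4.acc = "kn"  [terminal]
10. n5.off = 3  [terminal]
11. n1.idx = 10  [B₁.tag + B₁.idx - 9]
12. n1.tag = 28  [B₀.wid + 37]
13. n6.idx = 20  [terminal]
14. n0.wid = 22  [B.idx + 12]
15. n0.fin = "kk"  ["kk"]

22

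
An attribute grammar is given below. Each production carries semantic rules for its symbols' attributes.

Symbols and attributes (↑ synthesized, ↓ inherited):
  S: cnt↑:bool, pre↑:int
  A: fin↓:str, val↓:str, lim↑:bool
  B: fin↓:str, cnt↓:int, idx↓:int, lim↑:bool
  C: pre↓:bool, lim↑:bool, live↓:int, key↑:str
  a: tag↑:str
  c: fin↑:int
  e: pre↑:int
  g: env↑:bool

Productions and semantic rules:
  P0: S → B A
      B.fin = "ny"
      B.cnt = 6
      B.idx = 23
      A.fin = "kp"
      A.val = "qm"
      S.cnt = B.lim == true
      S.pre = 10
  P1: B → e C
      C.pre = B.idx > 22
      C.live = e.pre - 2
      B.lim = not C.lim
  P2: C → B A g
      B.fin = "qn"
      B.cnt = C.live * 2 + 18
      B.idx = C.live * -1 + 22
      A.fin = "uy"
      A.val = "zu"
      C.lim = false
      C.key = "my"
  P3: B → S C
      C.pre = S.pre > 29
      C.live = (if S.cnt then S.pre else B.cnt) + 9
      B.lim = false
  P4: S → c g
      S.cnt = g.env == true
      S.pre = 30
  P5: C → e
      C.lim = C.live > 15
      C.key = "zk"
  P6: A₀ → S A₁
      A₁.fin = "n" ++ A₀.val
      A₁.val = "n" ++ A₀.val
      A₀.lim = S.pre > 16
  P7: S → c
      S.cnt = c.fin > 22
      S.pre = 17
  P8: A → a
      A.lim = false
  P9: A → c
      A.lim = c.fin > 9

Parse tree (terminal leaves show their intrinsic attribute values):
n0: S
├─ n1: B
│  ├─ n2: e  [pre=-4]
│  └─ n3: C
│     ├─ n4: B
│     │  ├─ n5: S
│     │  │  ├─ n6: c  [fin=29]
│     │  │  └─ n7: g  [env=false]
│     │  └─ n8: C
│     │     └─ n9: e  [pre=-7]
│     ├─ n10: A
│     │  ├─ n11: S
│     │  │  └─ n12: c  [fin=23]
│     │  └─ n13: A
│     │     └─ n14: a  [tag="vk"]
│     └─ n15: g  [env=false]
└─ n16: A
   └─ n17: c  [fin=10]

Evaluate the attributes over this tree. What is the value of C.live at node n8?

15

1. n1.fin = "ny"  ["ny"]
2. n1.cnt = 6  [6]
3. n1.idx = 23  [23]
4. n2.pre = -4  [terminal]
5. n3.pre = true  [B.idx > 22]
6. n3.live = -6  [e.pre - 2]
7. n4.fin = "qn"  ["qn"]
8. n4.cnt = 6  [C.live * 2 + 18]
9. n4.idx = 28  [C.live * -1 + 22]
10. n6.fin = 29  [terminal]
11. n7.env = false  [terminal]
12. n5.cnt = false  [g.env == true]
13. n5.pre = 30  [30]
14. n8.pre = true  [S.pre > 29]
15. n8.live = 15  [(if S.cnt then S.pre else B.cnt) + 9]
16. n9.pre = -7  [terminal]
17. n8.lim = false  [C.live > 15]
18. n8.key = "zk"  ["zk"]
19. n4.lim = false  [false]
20. n10.fin = "uy"  ["uy"]
21. n10.val = "zu"  ["zu"]
22. n12.fin = 23  [terminal]
23. n11.cnt = true  [c.fin > 22]
24. n11.pre = 17  [17]
25. n13.fin = "nzu"  ["n" ++ A₀.val]
26. n13.val = "nzu"  ["n" ++ A₀.val]
27. n14.tag = "vk"  [terminal]
28. n13.lim = false  [false]
29. n10.lim = true  [S.pre > 16]
30. n15.env = false  [terminal]
31. n3.lim = false  [false]
32. n3.key = "my"  ["my"]
33. n1.lim = true  [not C.lim]
34. n16.fin = "kp"  ["kp"]
35. n16.val = "qm"  ["qm"]
36. n17.fin = 10  [terminal]
37. n16.lim = true  [c.fin > 9]
38. n0.cnt = true  [B.lim == true]
39. n0.pre = 10  [10]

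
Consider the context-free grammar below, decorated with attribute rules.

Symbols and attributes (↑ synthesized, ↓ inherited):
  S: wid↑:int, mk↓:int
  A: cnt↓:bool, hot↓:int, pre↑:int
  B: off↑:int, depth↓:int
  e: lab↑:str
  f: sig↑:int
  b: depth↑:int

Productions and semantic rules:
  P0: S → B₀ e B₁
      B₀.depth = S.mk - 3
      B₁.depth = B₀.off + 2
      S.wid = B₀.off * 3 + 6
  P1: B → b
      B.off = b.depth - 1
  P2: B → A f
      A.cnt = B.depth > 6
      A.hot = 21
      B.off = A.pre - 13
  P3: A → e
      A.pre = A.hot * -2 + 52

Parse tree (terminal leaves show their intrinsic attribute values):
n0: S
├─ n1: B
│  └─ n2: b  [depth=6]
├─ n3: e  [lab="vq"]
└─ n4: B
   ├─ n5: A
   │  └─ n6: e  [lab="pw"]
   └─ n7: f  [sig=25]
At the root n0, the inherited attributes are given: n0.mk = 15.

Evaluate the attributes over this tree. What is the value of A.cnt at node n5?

1. n0.mk = 15  [given at root]
2. n1.depth = 12  [S.mk - 3]
3. n2.depth = 6  [terminal]
4. n1.off = 5  [b.depth - 1]
5. n3.lab = "vq"  [terminal]
6. n4.depth = 7  [B₀.off + 2]
7. n5.cnt = true  [B.depth > 6]
8. n5.hot = 21  [21]
9. n6.lab = "pw"  [terminal]
10. n5.pre = 10  [A.hot * -2 + 52]
11. n7.sig = 25  [terminal]
12. n4.off = -3  [A.pre - 13]
13. n0.wid = 21  [B₀.off * 3 + 6]

true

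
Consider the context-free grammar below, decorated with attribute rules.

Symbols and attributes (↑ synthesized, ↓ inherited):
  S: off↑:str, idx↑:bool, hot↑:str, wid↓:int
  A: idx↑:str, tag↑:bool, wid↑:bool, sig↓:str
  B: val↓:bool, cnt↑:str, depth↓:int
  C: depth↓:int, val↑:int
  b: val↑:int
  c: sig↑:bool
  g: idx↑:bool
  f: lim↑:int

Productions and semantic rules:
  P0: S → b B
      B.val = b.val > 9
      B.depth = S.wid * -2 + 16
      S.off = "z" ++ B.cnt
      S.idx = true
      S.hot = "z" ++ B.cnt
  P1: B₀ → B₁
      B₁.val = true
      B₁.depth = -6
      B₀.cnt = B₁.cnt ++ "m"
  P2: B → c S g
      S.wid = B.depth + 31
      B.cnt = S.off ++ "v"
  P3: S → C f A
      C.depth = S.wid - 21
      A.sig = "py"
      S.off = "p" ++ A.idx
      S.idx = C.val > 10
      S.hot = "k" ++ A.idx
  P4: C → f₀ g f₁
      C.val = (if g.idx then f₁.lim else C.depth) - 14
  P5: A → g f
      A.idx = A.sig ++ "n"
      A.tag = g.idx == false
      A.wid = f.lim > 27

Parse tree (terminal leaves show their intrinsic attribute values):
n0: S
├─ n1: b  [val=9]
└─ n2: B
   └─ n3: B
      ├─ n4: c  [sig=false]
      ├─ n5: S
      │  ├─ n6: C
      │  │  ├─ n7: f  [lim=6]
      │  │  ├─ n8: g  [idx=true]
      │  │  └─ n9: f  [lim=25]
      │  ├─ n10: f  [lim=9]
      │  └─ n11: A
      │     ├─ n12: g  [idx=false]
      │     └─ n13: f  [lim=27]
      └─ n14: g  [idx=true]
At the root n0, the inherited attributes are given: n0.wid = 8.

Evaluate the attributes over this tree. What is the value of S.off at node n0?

1. n0.wid = 8  [given at root]
2. n1.val = 9  [terminal]
3. n2.val = false  [b.val > 9]
4. n2.depth = 0  [S.wid * -2 + 16]
5. n3.val = true  [true]
6. n3.depth = -6  [-6]
7. n4.sig = false  [terminal]
8. n5.wid = 25  [B.depth + 31]
9. n6.depth = 4  [S.wid - 21]
10. n7.lim = 6  [terminal]
11. n8.idx = true  [terminal]
12. n9.lim = 25  [terminal]
13. n6.val = 11  [(if g.idx then f₁.lim else C.depth) - 14]
14. n10.lim = 9  [terminal]
15. n11.sig = "py"  ["py"]
16. n12.idx = false  [terminal]
17. n13.lim = 27  [terminal]
18. n11.idx = "pyn"  [A.sig ++ "n"]
19. n11.tag = true  [g.idx == false]
20. n11.wid = false  [f.lim > 27]
21. n5.off = "ppyn"  ["p" ++ A.idx]
22. n5.idx = true  [C.val > 10]
23. n5.hot = "kpyn"  ["k" ++ A.idx]
24. n14.idx = true  [terminal]
25. n3.cnt = "ppynv"  [S.off ++ "v"]
26. n2.cnt = "ppynvm"  [B₁.cnt ++ "m"]
27. n0.off = "zppynvm"  ["z" ++ B.cnt]
28. n0.idx = true  [true]
29. n0.hot = "zppynvm"  ["z" ++ B.cnt]

"zppynvm"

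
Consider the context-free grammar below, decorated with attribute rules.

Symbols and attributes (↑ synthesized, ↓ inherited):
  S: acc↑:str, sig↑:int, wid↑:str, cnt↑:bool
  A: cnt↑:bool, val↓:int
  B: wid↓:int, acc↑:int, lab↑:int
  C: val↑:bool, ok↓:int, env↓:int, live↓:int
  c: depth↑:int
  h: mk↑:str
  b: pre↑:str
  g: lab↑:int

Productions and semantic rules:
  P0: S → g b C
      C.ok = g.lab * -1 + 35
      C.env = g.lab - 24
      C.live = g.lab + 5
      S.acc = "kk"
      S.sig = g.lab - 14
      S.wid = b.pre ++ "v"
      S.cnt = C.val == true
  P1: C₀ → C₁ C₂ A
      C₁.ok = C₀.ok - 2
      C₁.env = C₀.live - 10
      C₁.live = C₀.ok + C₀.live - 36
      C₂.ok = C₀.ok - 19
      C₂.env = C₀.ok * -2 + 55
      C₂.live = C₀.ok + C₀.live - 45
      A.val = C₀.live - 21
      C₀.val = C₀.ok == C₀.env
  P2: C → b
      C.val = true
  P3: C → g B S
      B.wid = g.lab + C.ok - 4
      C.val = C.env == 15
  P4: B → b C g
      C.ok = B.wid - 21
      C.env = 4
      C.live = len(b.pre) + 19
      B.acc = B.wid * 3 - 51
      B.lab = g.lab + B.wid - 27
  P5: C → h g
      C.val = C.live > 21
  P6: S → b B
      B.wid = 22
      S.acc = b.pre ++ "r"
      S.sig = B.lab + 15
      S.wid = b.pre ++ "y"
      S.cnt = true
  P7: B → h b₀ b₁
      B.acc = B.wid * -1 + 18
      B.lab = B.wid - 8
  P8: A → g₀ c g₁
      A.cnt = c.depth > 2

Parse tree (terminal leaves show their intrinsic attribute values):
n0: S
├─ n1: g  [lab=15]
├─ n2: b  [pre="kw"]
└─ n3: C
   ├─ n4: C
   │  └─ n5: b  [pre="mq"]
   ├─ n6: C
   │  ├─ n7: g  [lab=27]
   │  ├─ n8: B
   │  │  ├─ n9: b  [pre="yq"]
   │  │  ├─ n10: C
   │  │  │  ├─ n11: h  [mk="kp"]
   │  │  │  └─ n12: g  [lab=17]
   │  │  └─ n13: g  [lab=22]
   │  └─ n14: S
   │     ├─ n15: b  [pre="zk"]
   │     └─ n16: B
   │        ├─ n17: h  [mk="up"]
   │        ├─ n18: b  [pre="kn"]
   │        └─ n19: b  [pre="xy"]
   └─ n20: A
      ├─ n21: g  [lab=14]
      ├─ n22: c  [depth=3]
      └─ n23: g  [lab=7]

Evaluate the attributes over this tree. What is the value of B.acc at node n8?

21

1. n1.lab = 15  [terminal]
2. n2.pre = "kw"  [terminal]
3. n3.ok = 20  [g.lab * -1 + 35]
4. n3.env = -9  [g.lab - 24]
5. n3.live = 20  [g.lab + 5]
6. n4.ok = 18  [C₀.ok - 2]
7. n4.env = 10  [C₀.live - 10]
8. n4.live = 4  [C₀.ok + C₀.live - 36]
9. n5.pre = "mq"  [terminal]
10. n4.val = true  [true]
11. n6.ok = 1  [C₀.ok - 19]
12. n6.env = 15  [C₀.ok * -2 + 55]
13. n6.live = -5  [C₀.ok + C₀.live - 45]
14. n7.lab = 27  [terminal]
15. n8.wid = 24  [g.lab + C.ok - 4]
16. n9.pre = "yq"  [terminal]
17. n10.ok = 3  [B.wid - 21]
18. n10.env = 4  [4]
19. n10.live = 21  [len(b.pre) + 19]
20. n11.mk = "kp"  [terminal]
21. n12.lab = 17  [terminal]
22. n10.val = false  [C.live > 21]
23. n13.lab = 22  [terminal]
24. n8.acc = 21  [B.wid * 3 - 51]
25. n8.lab = 19  [g.lab + B.wid - 27]
26. n15.pre = "zk"  [terminal]
27. n16.wid = 22  [22]
28. n17.mk = "up"  [terminal]
29. n18.pre = "kn"  [terminal]
30. n19.pre = "xy"  [terminal]
31. n16.acc = -4  [B.wid * -1 + 18]
32. n16.lab = 14  [B.wid - 8]
33. n14.acc = "zkr"  [b.pre ++ "r"]
34. n14.sig = 29  [B.lab + 15]
35. n14.wid = "zky"  [b.pre ++ "y"]
36. n14.cnt = true  [true]
37. n6.val = true  [C.env == 15]
38. n20.val = -1  [C₀.live - 21]
39. n21.lab = 14  [terminal]
40. n22.depth = 3  [terminal]
41. n23.lab = 7  [terminal]
42. n20.cnt = true  [c.depth > 2]
43. n3.val = false  [C₀.ok == C₀.env]
44. n0.acc = "kk"  ["kk"]
45. n0.sig = 1  [g.lab - 14]
46. n0.wid = "kwv"  [b.pre ++ "v"]
47. n0.cnt = false  [C.val == true]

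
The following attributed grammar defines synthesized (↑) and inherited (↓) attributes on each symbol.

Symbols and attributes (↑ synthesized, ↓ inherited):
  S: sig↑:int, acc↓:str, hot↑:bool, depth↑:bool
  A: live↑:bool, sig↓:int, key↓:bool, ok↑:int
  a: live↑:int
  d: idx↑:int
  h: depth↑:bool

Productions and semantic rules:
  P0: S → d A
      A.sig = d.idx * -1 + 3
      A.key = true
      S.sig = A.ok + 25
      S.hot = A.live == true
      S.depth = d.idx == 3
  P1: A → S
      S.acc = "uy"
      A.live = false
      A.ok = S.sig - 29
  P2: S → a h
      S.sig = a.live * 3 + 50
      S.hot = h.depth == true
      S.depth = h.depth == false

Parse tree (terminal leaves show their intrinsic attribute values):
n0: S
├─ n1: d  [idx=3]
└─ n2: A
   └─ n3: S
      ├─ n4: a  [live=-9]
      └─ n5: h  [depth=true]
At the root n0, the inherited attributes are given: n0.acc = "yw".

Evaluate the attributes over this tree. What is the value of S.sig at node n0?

1. n0.acc = "yw"  [given at root]
2. n1.idx = 3  [terminal]
3. n2.sig = 0  [d.idx * -1 + 3]
4. n2.key = true  [true]
5. n3.acc = "uy"  ["uy"]
6. n4.live = -9  [terminal]
7. n5.depth = true  [terminal]
8. n3.sig = 23  [a.live * 3 + 50]
9. n3.hot = true  [h.depth == true]
10. n3.depth = false  [h.depth == false]
11. n2.live = false  [false]
12. n2.ok = -6  [S.sig - 29]
13. n0.sig = 19  [A.ok + 25]
14. n0.hot = false  [A.live == true]
15. n0.depth = true  [d.idx == 3]

19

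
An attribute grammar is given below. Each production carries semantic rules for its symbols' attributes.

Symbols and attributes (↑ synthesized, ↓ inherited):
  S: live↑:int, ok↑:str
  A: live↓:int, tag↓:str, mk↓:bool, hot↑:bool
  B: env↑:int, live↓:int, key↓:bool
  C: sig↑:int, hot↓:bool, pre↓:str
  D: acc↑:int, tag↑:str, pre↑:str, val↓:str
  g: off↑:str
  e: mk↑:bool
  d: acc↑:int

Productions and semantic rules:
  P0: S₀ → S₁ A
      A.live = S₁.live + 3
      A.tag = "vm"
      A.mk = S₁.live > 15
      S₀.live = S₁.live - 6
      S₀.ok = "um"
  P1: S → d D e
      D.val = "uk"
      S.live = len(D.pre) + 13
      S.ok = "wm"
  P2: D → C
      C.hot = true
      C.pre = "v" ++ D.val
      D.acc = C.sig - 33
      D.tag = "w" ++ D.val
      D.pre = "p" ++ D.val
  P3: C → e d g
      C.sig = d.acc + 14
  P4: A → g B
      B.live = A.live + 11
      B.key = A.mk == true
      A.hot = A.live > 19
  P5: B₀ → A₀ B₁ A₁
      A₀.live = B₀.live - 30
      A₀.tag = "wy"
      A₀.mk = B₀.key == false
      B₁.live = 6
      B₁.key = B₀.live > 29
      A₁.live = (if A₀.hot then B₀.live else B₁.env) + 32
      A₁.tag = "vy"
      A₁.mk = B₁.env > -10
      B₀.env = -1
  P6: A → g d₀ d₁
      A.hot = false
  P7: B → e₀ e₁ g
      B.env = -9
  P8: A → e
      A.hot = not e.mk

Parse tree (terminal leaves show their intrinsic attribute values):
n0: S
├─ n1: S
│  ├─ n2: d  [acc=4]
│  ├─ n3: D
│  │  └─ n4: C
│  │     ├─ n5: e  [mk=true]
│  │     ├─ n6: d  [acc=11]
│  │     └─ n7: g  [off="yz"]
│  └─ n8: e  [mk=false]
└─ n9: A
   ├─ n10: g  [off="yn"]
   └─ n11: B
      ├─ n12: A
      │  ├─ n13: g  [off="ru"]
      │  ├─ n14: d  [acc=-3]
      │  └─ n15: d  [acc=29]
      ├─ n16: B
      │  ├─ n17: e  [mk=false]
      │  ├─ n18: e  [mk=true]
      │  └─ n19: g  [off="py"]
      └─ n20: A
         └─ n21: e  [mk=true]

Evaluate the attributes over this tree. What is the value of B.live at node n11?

30

1. n2.acc = 4  [terminal]
2. n3.val = "uk"  ["uk"]
3. n4.hot = true  [true]
4. n4.pre = "vuk"  ["v" ++ D.val]
5. n5.mk = true  [terminal]
6. n6.acc = 11  [terminal]
7. n7.off = "yz"  [terminal]
8. n4.sig = 25  [d.acc + 14]
9. n3.acc = -8  [C.sig - 33]
10. n3.tag = "wuk"  ["w" ++ D.val]
11. n3.pre = "puk"  ["p" ++ D.val]
12. n8.mk = false  [terminal]
13. n1.live = 16  [len(D.pre) + 13]
14. n1.ok = "wm"  ["wm"]
15. n9.live = 19  [S₁.live + 3]
16. n9.tag = "vm"  ["vm"]
17. n9.mk = true  [S₁.live > 15]
18. n10.off = "yn"  [terminal]
19. n11.live = 30  [A.live + 11]
20. n11.key = true  [A.mk == true]
21. n12.live = 0  [B₀.live - 30]
22. n12.tag = "wy"  ["wy"]
23. n12.mk = false  [B₀.key == false]
24. n13.off = "ru"  [terminal]
25. n14.acc = -3  [terminal]
26. n15.acc = 29  [terminal]
27. n12.hot = false  [false]
28. n16.live = 6  [6]
29. n16.key = true  [B₀.live > 29]
30. n17.mk = false  [terminal]
31. n18.mk = true  [terminal]
32. n19.off = "py"  [terminal]
33. n16.env = -9  [-9]
34. n20.live = 23  [(if A₀.hot then B₀.live else B₁.env) + 32]
35. n20.tag = "vy"  ["vy"]
36. n20.mk = true  [B₁.env > -10]
37. n21.mk = true  [terminal]
38. n20.hot = false  [not e.mk]
39. n11.env = -1  [-1]
40. n9.hot = false  [A.live > 19]
41. n0.live = 10  [S₁.live - 6]
42. n0.ok = "um"  ["um"]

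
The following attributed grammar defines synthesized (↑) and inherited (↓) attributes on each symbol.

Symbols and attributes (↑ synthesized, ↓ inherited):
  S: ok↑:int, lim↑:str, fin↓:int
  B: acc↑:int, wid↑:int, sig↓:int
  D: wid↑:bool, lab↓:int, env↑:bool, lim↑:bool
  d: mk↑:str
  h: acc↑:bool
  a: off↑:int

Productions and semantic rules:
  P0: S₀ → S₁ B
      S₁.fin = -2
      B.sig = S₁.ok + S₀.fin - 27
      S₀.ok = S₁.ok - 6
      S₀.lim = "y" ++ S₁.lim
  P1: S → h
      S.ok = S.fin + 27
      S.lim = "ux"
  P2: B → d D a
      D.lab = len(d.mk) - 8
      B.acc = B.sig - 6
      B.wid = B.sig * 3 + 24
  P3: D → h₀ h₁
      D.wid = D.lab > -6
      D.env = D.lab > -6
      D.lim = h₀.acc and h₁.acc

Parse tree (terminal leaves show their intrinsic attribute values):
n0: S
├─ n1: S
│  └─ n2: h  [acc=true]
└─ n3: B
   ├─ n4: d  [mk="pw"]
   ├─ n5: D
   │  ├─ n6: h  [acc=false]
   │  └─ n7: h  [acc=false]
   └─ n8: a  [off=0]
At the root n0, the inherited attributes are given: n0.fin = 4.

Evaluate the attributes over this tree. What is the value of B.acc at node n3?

1. n0.fin = 4  [given at root]
2. n1.fin = -2  [-2]
3. n2.acc = true  [terminal]
4. n1.ok = 25  [S.fin + 27]
5. n1.lim = "ux"  ["ux"]
6. n3.sig = 2  [S₁.ok + S₀.fin - 27]
7. n4.mk = "pw"  [terminal]
8. n5.lab = -6  [len(d.mk) - 8]
9. n6.acc = false  [terminal]
10. n7.acc = false  [terminal]
11. n5.wid = false  [D.lab > -6]
12. n5.env = false  [D.lab > -6]
13. n5.lim = false  [h₀.acc and h₁.acc]
14. n8.off = 0  [terminal]
15. n3.acc = -4  [B.sig - 6]
16. n3.wid = 30  [B.sig * 3 + 24]
17. n0.ok = 19  [S₁.ok - 6]
18. n0.lim = "yux"  ["y" ++ S₁.lim]

-4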